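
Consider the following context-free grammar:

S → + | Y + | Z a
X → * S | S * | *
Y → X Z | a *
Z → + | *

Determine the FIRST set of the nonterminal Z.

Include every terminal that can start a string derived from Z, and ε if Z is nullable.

We compute FIRST(Z) using the standard algorithm.
FIRST(S) = {*, +, a}
FIRST(X) = {*, +, a}
FIRST(Y) = {*, +, a}
FIRST(Z) = {*, +}
Therefore, FIRST(Z) = {*, +}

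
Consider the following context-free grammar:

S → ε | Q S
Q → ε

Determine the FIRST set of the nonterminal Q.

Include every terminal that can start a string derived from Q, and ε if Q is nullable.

We compute FIRST(Q) using the standard algorithm.
FIRST(Q) = {ε}
FIRST(S) = {ε}
Therefore, FIRST(Q) = {ε}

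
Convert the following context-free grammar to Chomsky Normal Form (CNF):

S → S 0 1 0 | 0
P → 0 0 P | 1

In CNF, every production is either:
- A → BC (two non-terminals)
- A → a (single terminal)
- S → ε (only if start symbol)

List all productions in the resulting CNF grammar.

T0 → 0; T1 → 1; S → 0; P → 1; S → S X0; X0 → T0 X1; X1 → T1 T0; P → T0 X2; X2 → T0 P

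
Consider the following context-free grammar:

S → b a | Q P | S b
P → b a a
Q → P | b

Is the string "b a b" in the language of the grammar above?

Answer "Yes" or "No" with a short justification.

Yes - a valid derivation exists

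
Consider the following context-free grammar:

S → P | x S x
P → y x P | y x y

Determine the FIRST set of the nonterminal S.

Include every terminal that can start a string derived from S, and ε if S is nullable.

We compute FIRST(S) using the standard algorithm.
FIRST(P) = {y}
FIRST(S) = {x, y}
Therefore, FIRST(S) = {x, y}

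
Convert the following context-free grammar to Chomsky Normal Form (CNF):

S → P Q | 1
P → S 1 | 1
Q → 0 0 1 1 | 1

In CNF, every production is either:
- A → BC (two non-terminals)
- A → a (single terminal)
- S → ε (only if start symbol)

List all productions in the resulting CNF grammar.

S → 1; T1 → 1; P → 1; T0 → 0; Q → 1; S → P Q; P → S T1; Q → T0 X0; X0 → T0 X1; X1 → T1 T1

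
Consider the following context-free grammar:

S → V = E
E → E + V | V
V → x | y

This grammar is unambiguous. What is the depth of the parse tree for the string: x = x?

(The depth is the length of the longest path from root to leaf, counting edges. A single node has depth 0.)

3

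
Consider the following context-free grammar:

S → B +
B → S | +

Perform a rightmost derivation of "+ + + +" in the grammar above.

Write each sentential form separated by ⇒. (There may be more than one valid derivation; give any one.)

S ⇒ B + ⇒ S + ⇒ B + + ⇒ S + + ⇒ B + + + ⇒ + + + +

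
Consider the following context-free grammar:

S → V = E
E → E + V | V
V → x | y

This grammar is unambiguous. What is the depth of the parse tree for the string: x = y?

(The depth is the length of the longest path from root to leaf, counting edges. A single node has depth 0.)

3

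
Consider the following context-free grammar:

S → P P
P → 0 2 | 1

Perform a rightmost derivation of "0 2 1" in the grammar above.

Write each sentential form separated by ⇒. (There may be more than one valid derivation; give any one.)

S ⇒ P P ⇒ P 1 ⇒ 0 2 1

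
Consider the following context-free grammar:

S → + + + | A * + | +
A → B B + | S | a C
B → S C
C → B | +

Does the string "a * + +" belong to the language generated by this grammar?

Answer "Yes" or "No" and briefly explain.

No - no valid derivation exists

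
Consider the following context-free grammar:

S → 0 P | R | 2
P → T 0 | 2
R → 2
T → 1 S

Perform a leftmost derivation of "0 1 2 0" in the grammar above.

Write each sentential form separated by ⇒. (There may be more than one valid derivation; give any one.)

S ⇒ 0 P ⇒ 0 T 0 ⇒ 0 1 S 0 ⇒ 0 1 2 0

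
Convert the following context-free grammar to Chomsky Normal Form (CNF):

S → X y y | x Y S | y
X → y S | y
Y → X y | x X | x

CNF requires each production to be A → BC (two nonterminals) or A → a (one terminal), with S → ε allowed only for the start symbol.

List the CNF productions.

TY → y; TX → x; S → y; X → y; Y → x; S → X X0; X0 → TY TY; S → TX X1; X1 → Y S; X → TY S; Y → X TY; Y → TX X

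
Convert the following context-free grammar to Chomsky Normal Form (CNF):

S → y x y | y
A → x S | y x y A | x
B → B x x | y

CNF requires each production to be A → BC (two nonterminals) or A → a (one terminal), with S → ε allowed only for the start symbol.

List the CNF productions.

TY → y; TX → x; S → y; A → x; B → y; S → TY X0; X0 → TX TY; A → TX S; A → TY X1; X1 → TX X2; X2 → TY A; B → B X3; X3 → TX TX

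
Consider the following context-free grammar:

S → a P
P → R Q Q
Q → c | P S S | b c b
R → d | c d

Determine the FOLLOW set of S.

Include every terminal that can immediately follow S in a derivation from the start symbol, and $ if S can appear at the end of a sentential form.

We compute FOLLOW(S) using the standard algorithm.
FOLLOW(S) starts with {$}.
FIRST(P) = {c, d}
FIRST(Q) = {b, c, d}
FIRST(R) = {c, d}
FIRST(S) = {a}
FOLLOW(P) = {$, a, b, c, d}
FOLLOW(Q) = {$, a, b, c, d}
FOLLOW(R) = {b, c, d}
FOLLOW(S) = {$, a, b, c, d}
Therefore, FOLLOW(S) = {$, a, b, c, d}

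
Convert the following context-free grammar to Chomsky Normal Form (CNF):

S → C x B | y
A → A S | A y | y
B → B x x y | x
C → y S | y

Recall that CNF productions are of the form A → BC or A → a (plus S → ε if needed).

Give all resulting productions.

TX → x; S → y; TY → y; A → y; B → x; C → y; S → C X0; X0 → TX B; A → A S; A → A TY; B → B X1; X1 → TX X2; X2 → TX TY; C → TY S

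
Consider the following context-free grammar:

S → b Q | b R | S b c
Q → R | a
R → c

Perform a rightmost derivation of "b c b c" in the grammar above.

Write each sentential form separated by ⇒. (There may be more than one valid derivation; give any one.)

S ⇒ S b c ⇒ b R b c ⇒ b c b c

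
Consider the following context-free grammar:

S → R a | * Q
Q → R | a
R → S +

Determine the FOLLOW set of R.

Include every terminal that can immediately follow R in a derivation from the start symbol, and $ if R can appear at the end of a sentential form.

We compute FOLLOW(R) using the standard algorithm.
FOLLOW(S) starts with {$}.
FIRST(Q) = {*, a}
FIRST(R) = {*}
FIRST(S) = {*}
FOLLOW(Q) = {$, +}
FOLLOW(R) = {$, +, a}
FOLLOW(S) = {$, +}
Therefore, FOLLOW(R) = {$, +, a}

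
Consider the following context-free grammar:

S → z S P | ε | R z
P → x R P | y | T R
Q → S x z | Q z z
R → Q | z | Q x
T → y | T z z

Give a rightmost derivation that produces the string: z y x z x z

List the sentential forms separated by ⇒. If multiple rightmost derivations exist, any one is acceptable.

S ⇒ R z ⇒ Q x z ⇒ S x z x z ⇒ z S P x z x z ⇒ z S y x z x z ⇒ z y x z x z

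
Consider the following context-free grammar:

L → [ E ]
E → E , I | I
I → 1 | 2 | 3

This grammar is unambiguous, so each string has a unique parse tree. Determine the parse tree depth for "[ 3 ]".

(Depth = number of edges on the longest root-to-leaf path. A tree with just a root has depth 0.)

3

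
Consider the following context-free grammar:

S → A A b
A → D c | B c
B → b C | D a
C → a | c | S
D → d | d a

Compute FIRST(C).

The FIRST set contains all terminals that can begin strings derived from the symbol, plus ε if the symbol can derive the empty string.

We compute FIRST(C) using the standard algorithm.
FIRST(A) = {b, d}
FIRST(B) = {b, d}
FIRST(C) = {a, b, c, d}
FIRST(D) = {d}
FIRST(S) = {b, d}
Therefore, FIRST(C) = {a, b, c, d}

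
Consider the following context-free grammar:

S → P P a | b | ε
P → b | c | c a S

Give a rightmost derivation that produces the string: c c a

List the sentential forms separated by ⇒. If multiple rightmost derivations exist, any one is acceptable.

S ⇒ P P a ⇒ P c a ⇒ c c a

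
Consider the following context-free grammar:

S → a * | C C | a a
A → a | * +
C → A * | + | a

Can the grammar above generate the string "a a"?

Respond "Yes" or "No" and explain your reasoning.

Yes - a valid derivation exists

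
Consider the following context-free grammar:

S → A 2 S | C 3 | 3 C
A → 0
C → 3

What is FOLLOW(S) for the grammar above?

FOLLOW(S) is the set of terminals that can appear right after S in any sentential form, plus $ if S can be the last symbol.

We compute FOLLOW(S) using the standard algorithm.
FOLLOW(S) starts with {$}.
FIRST(A) = {0}
FIRST(C) = {3}
FIRST(S) = {0, 3}
FOLLOW(A) = {2}
FOLLOW(C) = {$, 3}
FOLLOW(S) = {$}
Therefore, FOLLOW(S) = {$}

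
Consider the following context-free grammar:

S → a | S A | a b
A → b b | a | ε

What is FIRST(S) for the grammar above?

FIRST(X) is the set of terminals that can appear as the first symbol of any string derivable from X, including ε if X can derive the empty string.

We compute FIRST(S) using the standard algorithm.
FIRST(A) = {a, b, ε}
FIRST(S) = {a}
Therefore, FIRST(S) = {a}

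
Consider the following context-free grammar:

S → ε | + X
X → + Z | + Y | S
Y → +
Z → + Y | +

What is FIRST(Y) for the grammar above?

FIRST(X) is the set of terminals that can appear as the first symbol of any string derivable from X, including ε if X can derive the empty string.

We compute FIRST(Y) using the standard algorithm.
FIRST(S) = {+, ε}
FIRST(X) = {+, ε}
FIRST(Y) = {+}
FIRST(Z) = {+}
Therefore, FIRST(Y) = {+}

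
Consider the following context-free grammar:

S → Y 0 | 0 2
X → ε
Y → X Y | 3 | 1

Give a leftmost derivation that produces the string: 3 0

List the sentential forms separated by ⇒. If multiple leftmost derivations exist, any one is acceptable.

S ⇒ Y 0 ⇒ X Y 0 ⇒ Y 0 ⇒ X Y 0 ⇒ Y 0 ⇒ 3 0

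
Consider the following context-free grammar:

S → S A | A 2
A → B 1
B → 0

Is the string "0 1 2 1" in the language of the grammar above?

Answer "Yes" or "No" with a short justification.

No - no valid derivation exists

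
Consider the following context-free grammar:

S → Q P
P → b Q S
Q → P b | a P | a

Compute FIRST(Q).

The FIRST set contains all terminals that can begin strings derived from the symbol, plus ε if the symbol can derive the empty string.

We compute FIRST(Q) using the standard algorithm.
FIRST(P) = {b}
FIRST(Q) = {a, b}
FIRST(S) = {a, b}
Therefore, FIRST(Q) = {a, b}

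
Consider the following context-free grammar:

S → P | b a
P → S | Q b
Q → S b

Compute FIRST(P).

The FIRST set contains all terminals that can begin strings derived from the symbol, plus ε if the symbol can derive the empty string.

We compute FIRST(P) using the standard algorithm.
FIRST(P) = {b}
FIRST(Q) = {b}
FIRST(S) = {b}
Therefore, FIRST(P) = {b}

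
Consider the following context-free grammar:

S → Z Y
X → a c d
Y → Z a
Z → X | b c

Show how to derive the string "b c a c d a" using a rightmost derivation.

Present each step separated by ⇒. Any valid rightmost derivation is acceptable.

S ⇒ Z Y ⇒ Z Z a ⇒ Z X a ⇒ Z a c d a ⇒ b c a c d a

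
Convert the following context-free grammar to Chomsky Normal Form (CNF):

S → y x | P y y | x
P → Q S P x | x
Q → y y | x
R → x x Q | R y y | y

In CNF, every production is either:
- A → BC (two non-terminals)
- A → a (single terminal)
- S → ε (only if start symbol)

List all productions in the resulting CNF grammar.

TY → y; TX → x; S → x; P → x; Q → x; R → y; S → TY TX; S → P X0; X0 → TY TY; P → Q X1; X1 → S X2; X2 → P TX; Q → TY TY; R → TX X3; X3 → TX Q; R → R X4; X4 → TY TY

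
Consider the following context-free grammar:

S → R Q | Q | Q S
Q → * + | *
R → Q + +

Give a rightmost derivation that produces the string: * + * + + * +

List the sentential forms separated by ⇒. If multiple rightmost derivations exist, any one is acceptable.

S ⇒ Q S ⇒ Q R Q ⇒ Q R * + ⇒ Q Q + + * + ⇒ Q * + + * + ⇒ * + * + + * +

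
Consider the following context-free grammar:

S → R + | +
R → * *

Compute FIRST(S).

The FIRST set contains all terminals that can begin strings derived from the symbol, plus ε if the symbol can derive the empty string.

We compute FIRST(S) using the standard algorithm.
FIRST(R) = {*}
FIRST(S) = {*, +}
Therefore, FIRST(S) = {*, +}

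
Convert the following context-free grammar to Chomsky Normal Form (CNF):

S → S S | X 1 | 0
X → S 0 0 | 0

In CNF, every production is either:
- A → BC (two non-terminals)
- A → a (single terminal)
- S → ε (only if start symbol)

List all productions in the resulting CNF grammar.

T1 → 1; S → 0; T0 → 0; X → 0; S → S S; S → X T1; X → S X0; X0 → T0 T0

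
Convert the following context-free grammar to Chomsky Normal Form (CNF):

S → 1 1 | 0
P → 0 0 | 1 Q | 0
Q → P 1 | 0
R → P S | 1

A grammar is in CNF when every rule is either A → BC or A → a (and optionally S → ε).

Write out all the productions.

T1 → 1; S → 0; T0 → 0; P → 0; Q → 0; R → 1; S → T1 T1; P → T0 T0; P → T1 Q; Q → P T1; R → P S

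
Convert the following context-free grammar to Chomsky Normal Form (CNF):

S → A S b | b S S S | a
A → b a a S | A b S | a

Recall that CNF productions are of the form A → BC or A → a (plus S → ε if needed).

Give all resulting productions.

TB → b; S → a; TA → a; A → a; S → A X0; X0 → S TB; S → TB X1; X1 → S X2; X2 → S S; A → TB X3; X3 → TA X4; X4 → TA S; A → A X5; X5 → TB S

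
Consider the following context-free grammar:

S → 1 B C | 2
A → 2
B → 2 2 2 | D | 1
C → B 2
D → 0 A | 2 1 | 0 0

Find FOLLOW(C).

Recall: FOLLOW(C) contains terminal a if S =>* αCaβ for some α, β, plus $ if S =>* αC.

We compute FOLLOW(C) using the standard algorithm.
FOLLOW(S) starts with {$}.
FIRST(A) = {2}
FIRST(B) = {0, 1, 2}
FIRST(C) = {0, 1, 2}
FIRST(D) = {0, 2}
FIRST(S) = {1, 2}
FOLLOW(A) = {0, 1, 2}
FOLLOW(B) = {0, 1, 2}
FOLLOW(C) = {$}
FOLLOW(D) = {0, 1, 2}
FOLLOW(S) = {$}
Therefore, FOLLOW(C) = {$}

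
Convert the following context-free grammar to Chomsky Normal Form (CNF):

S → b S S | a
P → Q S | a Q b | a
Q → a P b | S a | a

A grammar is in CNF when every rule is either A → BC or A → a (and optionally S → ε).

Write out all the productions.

TB → b; S → a; TA → a; P → a; Q → a; S → TB X0; X0 → S S; P → Q S; P → TA X1; X1 → Q TB; Q → TA X2; X2 → P TB; Q → S TA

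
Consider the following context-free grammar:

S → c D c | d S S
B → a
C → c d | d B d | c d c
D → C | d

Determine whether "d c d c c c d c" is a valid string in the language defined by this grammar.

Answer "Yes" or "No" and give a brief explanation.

Yes - a valid derivation exists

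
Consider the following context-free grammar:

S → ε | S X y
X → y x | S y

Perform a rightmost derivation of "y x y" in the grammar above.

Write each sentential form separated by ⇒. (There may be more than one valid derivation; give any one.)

S ⇒ S X y ⇒ S y x y ⇒ y x y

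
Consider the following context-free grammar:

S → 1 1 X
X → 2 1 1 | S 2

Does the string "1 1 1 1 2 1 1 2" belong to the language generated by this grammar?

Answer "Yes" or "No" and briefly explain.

Yes - a valid derivation exists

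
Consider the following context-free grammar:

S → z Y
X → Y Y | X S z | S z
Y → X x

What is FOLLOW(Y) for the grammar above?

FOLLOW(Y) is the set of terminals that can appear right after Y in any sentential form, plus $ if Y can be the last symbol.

We compute FOLLOW(Y) using the standard algorithm.
FOLLOW(S) starts with {$}.
FIRST(S) = {z}
FIRST(X) = {z}
FIRST(Y) = {z}
FOLLOW(S) = {$, z}
FOLLOW(X) = {x, z}
FOLLOW(Y) = {$, x, z}
Therefore, FOLLOW(Y) = {$, x, z}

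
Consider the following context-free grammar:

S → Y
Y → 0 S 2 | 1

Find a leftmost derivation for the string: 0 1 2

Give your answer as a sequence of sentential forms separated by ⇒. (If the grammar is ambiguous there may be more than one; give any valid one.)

S ⇒ Y ⇒ 0 S 2 ⇒ 0 Y 2 ⇒ 0 1 2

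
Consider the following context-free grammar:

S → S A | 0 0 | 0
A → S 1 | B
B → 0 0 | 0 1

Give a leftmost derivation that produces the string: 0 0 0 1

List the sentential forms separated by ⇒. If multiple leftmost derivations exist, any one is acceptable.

S ⇒ S A ⇒ 0 0 A ⇒ 0 0 B ⇒ 0 0 0 1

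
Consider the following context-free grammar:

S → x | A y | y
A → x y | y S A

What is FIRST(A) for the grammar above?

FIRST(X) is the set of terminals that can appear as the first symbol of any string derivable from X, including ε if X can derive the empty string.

We compute FIRST(A) using the standard algorithm.
FIRST(A) = {x, y}
FIRST(S) = {x, y}
Therefore, FIRST(A) = {x, y}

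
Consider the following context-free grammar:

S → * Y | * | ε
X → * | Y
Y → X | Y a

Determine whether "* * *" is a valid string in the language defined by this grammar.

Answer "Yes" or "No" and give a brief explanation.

No - no valid derivation exists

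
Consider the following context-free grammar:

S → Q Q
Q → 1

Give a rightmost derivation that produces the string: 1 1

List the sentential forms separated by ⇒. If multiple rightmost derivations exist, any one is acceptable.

S ⇒ Q Q ⇒ Q 1 ⇒ 1 1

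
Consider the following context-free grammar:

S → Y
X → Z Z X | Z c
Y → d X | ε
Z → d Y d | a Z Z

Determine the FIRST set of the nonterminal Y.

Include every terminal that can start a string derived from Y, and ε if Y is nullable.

We compute FIRST(Y) using the standard algorithm.
FIRST(S) = {d, ε}
FIRST(X) = {a, d}
FIRST(Y) = {d, ε}
FIRST(Z) = {a, d}
Therefore, FIRST(Y) = {d, ε}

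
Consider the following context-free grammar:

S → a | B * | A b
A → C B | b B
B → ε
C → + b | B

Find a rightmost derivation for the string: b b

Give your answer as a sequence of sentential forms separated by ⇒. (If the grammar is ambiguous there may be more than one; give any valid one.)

S ⇒ A b ⇒ b B b ⇒ b b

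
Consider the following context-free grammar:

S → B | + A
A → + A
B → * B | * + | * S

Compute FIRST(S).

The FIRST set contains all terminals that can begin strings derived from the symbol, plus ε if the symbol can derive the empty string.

We compute FIRST(S) using the standard algorithm.
FIRST(A) = {+}
FIRST(B) = {*}
FIRST(S) = {*, +}
Therefore, FIRST(S) = {*, +}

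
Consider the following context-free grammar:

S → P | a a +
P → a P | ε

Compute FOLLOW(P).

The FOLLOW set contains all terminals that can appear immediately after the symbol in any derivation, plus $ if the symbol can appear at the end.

We compute FOLLOW(P) using the standard algorithm.
FOLLOW(S) starts with {$}.
FIRST(P) = {a, ε}
FIRST(S) = {a, ε}
FOLLOW(P) = {$}
FOLLOW(S) = {$}
Therefore, FOLLOW(P) = {$}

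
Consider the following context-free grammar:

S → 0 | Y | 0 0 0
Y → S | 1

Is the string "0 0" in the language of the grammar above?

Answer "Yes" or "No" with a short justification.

No - no valid derivation exists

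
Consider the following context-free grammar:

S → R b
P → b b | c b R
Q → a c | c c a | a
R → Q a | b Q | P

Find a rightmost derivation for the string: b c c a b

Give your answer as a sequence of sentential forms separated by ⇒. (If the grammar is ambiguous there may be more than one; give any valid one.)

S ⇒ R b ⇒ b Q b ⇒ b c c a b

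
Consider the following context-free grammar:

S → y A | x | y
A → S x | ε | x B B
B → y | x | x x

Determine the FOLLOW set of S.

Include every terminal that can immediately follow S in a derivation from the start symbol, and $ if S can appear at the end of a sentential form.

We compute FOLLOW(S) using the standard algorithm.
FOLLOW(S) starts with {$}.
FIRST(A) = {x, y, ε}
FIRST(B) = {x, y}
FIRST(S) = {x, y}
FOLLOW(A) = {$, x}
FOLLOW(B) = {$, x, y}
FOLLOW(S) = {$, x}
Therefore, FOLLOW(S) = {$, x}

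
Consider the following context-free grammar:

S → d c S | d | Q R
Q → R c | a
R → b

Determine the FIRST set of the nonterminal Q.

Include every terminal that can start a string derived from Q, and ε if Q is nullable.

We compute FIRST(Q) using the standard algorithm.
FIRST(Q) = {a, b}
FIRST(R) = {b}
FIRST(S) = {a, b, d}
Therefore, FIRST(Q) = {a, b}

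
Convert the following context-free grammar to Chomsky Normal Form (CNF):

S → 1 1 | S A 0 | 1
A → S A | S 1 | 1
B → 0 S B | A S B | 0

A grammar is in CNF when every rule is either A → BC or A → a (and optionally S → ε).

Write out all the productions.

T1 → 1; T0 → 0; S → 1; A → 1; B → 0; S → T1 T1; S → S X0; X0 → A T0; A → S A; A → S T1; B → T0 X1; X1 → S B; B → A X2; X2 → S B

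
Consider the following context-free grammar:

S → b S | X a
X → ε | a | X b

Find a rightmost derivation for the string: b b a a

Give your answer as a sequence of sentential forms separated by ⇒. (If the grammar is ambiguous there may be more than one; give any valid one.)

S ⇒ b S ⇒ b b S ⇒ b b X a ⇒ b b a a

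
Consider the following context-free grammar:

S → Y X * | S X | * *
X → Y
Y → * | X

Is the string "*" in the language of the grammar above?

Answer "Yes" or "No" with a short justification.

No - no valid derivation exists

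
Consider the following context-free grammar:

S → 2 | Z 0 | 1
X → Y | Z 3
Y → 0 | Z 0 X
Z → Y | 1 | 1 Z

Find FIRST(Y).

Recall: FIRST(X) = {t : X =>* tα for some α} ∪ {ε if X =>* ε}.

We compute FIRST(Y) using the standard algorithm.
FIRST(S) = {0, 1, 2}
FIRST(X) = {0, 1}
FIRST(Y) = {0, 1}
FIRST(Z) = {0, 1}
Therefore, FIRST(Y) = {0, 1}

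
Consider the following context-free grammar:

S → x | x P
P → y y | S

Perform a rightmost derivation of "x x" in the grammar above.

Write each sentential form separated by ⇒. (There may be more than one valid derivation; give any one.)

S ⇒ x P ⇒ x S ⇒ x x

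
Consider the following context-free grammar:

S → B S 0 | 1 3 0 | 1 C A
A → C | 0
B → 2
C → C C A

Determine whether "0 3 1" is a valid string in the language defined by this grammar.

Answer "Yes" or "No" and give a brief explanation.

No - no valid derivation exists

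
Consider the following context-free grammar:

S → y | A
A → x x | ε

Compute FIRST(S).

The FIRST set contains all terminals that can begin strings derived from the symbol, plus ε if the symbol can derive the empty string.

We compute FIRST(S) using the standard algorithm.
FIRST(A) = {x, ε}
FIRST(S) = {x, y, ε}
Therefore, FIRST(S) = {x, y, ε}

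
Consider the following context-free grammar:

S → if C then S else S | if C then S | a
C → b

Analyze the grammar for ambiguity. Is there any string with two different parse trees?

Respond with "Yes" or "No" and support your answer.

Yes - the string 'if b then if b then a else a' has two distinct parse trees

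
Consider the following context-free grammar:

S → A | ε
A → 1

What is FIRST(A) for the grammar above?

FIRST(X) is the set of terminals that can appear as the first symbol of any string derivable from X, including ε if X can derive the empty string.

We compute FIRST(A) using the standard algorithm.
FIRST(A) = {1}
FIRST(S) = {1, ε}
Therefore, FIRST(A) = {1}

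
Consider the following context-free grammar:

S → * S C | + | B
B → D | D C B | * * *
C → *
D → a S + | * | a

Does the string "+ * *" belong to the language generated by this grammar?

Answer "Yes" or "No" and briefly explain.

No - no valid derivation exists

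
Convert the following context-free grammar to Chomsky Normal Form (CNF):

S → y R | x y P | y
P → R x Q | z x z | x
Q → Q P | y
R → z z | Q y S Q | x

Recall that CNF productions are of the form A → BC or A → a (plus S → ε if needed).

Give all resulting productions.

TY → y; TX → x; S → y; TZ → z; P → x; Q → y; R → x; S → TY R; S → TX X0; X0 → TY P; P → R X1; X1 → TX Q; P → TZ X2; X2 → TX TZ; Q → Q P; R → TZ TZ; R → Q X3; X3 → TY X4; X4 → S Q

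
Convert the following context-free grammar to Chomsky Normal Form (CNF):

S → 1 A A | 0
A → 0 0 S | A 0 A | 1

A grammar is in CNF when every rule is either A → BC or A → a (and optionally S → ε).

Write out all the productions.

T1 → 1; S → 0; T0 → 0; A → 1; S → T1 X0; X0 → A A; A → T0 X1; X1 → T0 S; A → A X2; X2 → T0 A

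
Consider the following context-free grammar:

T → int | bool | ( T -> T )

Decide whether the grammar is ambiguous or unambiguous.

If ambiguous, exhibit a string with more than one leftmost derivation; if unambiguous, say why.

Unambiguous - every string in the language has a unique leftmost derivation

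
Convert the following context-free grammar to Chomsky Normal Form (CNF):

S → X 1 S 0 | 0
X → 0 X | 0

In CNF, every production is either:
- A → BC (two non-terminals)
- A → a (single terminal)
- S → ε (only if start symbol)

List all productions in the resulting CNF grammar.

T1 → 1; T0 → 0; S → 0; X → 0; S → X X0; X0 → T1 X1; X1 → S T0; X → T0 X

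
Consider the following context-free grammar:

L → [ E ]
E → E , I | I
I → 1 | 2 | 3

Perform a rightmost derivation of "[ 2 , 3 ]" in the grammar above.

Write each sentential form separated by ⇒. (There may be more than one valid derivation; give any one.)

L ⇒ [ E ] ⇒ [ E , I ] ⇒ [ E , 3 ] ⇒ [ I , 3 ] ⇒ [ 2 , 3 ]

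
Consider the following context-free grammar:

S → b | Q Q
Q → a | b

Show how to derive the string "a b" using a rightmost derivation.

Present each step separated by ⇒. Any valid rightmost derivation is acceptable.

S ⇒ Q Q ⇒ Q b ⇒ a b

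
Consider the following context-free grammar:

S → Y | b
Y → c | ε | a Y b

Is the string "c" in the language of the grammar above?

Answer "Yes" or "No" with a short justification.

Yes - a valid derivation exists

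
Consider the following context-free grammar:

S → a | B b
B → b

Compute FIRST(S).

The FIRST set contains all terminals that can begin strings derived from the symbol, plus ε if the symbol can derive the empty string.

We compute FIRST(S) using the standard algorithm.
FIRST(B) = {b}
FIRST(S) = {a, b}
Therefore, FIRST(S) = {a, b}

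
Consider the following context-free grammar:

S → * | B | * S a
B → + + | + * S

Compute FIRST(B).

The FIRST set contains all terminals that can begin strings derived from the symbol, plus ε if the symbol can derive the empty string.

We compute FIRST(B) using the standard algorithm.
FIRST(B) = {+}
FIRST(S) = {*, +}
Therefore, FIRST(B) = {+}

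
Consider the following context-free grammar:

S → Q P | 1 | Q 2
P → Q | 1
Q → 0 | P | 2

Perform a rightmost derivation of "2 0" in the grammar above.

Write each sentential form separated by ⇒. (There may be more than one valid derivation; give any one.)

S ⇒ Q P ⇒ Q Q ⇒ Q 0 ⇒ 2 0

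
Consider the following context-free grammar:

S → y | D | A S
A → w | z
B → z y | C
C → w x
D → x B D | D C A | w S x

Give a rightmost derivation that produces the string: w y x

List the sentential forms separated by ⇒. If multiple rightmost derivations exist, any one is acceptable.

S ⇒ D ⇒ w S x ⇒ w y x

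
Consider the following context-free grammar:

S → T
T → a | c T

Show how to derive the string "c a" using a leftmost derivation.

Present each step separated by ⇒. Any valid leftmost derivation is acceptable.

S ⇒ T ⇒ c T ⇒ c a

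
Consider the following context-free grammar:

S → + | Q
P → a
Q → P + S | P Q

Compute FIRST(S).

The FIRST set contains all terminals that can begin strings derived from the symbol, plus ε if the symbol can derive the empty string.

We compute FIRST(S) using the standard algorithm.
FIRST(P) = {a}
FIRST(Q) = {a}
FIRST(S) = {+, a}
Therefore, FIRST(S) = {+, a}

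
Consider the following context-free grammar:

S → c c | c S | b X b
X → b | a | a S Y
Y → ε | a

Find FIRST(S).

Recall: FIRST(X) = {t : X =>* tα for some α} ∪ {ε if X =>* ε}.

We compute FIRST(S) using the standard algorithm.
FIRST(S) = {b, c}
FIRST(X) = {a, b}
FIRST(Y) = {a, ε}
Therefore, FIRST(S) = {b, c}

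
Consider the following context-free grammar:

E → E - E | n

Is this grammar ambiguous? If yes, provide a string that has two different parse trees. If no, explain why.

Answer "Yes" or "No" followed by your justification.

Yes - the string 'n - n - n - n - n' has two distinct leftmost derivations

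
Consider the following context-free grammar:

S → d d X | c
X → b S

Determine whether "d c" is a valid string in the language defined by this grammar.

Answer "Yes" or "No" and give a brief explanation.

No - no valid derivation exists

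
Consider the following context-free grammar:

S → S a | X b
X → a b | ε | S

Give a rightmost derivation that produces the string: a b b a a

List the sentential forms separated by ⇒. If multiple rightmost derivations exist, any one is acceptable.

S ⇒ S a ⇒ S a a ⇒ X b a a ⇒ a b b a a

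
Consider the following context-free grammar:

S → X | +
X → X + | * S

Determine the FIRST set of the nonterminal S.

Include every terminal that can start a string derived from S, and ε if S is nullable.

We compute FIRST(S) using the standard algorithm.
FIRST(S) = {*, +}
FIRST(X) = {*}
Therefore, FIRST(S) = {*, +}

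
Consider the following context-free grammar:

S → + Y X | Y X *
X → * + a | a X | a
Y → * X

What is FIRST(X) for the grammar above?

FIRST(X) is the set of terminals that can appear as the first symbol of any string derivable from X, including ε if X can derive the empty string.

We compute FIRST(X) using the standard algorithm.
FIRST(S) = {*, +}
FIRST(X) = {*, a}
FIRST(Y) = {*}
Therefore, FIRST(X) = {*, a}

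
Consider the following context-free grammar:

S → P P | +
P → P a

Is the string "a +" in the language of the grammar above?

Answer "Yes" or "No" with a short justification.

No - no valid derivation exists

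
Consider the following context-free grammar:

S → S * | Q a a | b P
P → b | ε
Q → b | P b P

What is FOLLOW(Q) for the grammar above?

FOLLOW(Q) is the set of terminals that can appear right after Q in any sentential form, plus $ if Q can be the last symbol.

We compute FOLLOW(Q) using the standard algorithm.
FOLLOW(S) starts with {$}.
FIRST(P) = {b, ε}
FIRST(Q) = {b}
FIRST(S) = {b}
FOLLOW(P) = {$, *, a, b}
FOLLOW(Q) = {a}
FOLLOW(S) = {$, *}
Therefore, FOLLOW(Q) = {a}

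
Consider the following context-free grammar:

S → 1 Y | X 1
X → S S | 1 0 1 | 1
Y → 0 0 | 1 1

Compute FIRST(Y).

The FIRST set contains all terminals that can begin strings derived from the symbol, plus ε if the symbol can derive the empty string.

We compute FIRST(Y) using the standard algorithm.
FIRST(S) = {1}
FIRST(X) = {1}
FIRST(Y) = {0, 1}
Therefore, FIRST(Y) = {0, 1}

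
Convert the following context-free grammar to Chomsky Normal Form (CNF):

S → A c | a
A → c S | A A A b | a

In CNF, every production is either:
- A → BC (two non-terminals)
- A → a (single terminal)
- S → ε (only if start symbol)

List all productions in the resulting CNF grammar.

TC → c; S → a; TB → b; A → a; S → A TC; A → TC S; A → A X0; X0 → A X1; X1 → A TB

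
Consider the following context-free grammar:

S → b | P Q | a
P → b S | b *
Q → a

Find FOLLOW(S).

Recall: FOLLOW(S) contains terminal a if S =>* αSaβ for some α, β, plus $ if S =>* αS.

We compute FOLLOW(S) using the standard algorithm.
FOLLOW(S) starts with {$}.
FIRST(P) = {b}
FIRST(Q) = {a}
FIRST(S) = {a, b}
FOLLOW(P) = {a}
FOLLOW(Q) = {$, a}
FOLLOW(S) = {$, a}
Therefore, FOLLOW(S) = {$, a}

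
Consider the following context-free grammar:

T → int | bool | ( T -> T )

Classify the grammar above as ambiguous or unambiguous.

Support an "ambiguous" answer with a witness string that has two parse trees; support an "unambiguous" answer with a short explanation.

Unambiguous - every string in the language has a unique parse tree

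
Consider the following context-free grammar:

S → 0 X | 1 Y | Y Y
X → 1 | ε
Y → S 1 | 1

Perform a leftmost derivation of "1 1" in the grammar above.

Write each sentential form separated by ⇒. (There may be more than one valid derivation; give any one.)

S ⇒ Y Y ⇒ 1 Y ⇒ 1 1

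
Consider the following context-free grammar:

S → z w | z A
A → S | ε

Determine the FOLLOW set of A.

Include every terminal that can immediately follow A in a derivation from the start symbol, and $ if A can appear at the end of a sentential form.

We compute FOLLOW(A) using the standard algorithm.
FOLLOW(S) starts with {$}.
FIRST(A) = {z, ε}
FIRST(S) = {z}
FOLLOW(A) = {$}
FOLLOW(S) = {$}
Therefore, FOLLOW(A) = {$}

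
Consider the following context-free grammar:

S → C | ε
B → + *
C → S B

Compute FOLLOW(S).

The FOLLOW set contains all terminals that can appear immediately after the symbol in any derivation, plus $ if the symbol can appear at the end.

We compute FOLLOW(S) using the standard algorithm.
FOLLOW(S) starts with {$}.
FIRST(B) = {+}
FIRST(C) = {+}
FIRST(S) = {+, ε}
FOLLOW(B) = {$, +}
FOLLOW(C) = {$, +}
FOLLOW(S) = {$, +}
Therefore, FOLLOW(S) = {$, +}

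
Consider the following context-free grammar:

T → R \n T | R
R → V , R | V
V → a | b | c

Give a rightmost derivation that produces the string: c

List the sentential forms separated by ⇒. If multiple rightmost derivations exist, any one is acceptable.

T ⇒ R ⇒ V ⇒ c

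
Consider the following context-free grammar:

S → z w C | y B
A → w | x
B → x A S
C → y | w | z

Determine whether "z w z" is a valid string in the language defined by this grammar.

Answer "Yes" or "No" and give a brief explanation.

Yes - a valid derivation exists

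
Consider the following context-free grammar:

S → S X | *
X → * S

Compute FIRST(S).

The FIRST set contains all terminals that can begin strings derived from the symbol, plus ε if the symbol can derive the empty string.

We compute FIRST(S) using the standard algorithm.
FIRST(S) = {*}
FIRST(X) = {*}
Therefore, FIRST(S) = {*}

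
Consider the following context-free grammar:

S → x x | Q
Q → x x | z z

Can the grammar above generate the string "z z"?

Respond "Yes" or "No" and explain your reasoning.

Yes - a valid derivation exists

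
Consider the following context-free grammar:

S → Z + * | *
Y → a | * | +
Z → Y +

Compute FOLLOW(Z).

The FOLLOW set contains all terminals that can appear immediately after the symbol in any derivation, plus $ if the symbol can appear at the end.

We compute FOLLOW(Z) using the standard algorithm.
FOLLOW(S) starts with {$}.
FIRST(S) = {*, +, a}
FIRST(Y) = {*, +, a}
FIRST(Z) = {*, +, a}
FOLLOW(S) = {$}
FOLLOW(Y) = {+}
FOLLOW(Z) = {+}
Therefore, FOLLOW(Z) = {+}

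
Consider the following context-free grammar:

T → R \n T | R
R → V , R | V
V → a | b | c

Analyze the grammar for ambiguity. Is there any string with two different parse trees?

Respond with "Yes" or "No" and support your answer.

No - the grammar is unambiguous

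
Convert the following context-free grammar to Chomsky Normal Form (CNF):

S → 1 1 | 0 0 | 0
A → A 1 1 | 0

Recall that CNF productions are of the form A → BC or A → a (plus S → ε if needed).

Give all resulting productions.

T1 → 1; T0 → 0; S → 0; A → 0; S → T1 T1; S → T0 T0; A → A X0; X0 → T1 T1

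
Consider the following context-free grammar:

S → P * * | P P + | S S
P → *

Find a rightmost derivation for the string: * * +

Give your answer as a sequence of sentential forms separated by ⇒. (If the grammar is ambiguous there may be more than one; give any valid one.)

S ⇒ P P + ⇒ P * + ⇒ * * +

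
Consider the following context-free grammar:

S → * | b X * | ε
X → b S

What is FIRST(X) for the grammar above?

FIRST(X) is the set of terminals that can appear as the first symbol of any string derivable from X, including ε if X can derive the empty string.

We compute FIRST(X) using the standard algorithm.
FIRST(S) = {*, b, ε}
FIRST(X) = {b}
Therefore, FIRST(X) = {b}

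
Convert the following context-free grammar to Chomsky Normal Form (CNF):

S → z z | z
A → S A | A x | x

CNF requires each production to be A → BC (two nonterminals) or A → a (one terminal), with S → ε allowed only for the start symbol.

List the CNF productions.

TZ → z; S → z; TX → x; A → x; S → TZ TZ; A → S A; A → A TX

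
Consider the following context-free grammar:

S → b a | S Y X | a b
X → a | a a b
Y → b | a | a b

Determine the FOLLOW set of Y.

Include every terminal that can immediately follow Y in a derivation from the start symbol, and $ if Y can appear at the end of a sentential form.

We compute FOLLOW(Y) using the standard algorithm.
FOLLOW(S) starts with {$}.
FIRST(S) = {a, b}
FIRST(X) = {a}
FIRST(Y) = {a, b}
FOLLOW(S) = {$, a, b}
FOLLOW(X) = {$, a, b}
FOLLOW(Y) = {a}
Therefore, FOLLOW(Y) = {a}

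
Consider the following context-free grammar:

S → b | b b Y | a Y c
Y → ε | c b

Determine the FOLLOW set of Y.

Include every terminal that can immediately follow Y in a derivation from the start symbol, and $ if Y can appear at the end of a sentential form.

We compute FOLLOW(Y) using the standard algorithm.
FOLLOW(S) starts with {$}.
FIRST(S) = {a, b}
FIRST(Y) = {c, ε}
FOLLOW(S) = {$}
FOLLOW(Y) = {$, c}
Therefore, FOLLOW(Y) = {$, c}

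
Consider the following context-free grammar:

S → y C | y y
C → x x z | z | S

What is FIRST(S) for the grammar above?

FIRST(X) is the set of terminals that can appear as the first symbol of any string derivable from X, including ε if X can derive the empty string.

We compute FIRST(S) using the standard algorithm.
FIRST(C) = {x, y, z}
FIRST(S) = {y}
Therefore, FIRST(S) = {y}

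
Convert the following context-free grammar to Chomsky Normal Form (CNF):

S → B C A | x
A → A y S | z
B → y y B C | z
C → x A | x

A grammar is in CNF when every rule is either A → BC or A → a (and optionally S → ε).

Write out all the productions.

S → x; TY → y; A → z; B → z; TX → x; C → x; S → B X0; X0 → C A; A → A X1; X1 → TY S; B → TY X2; X2 → TY X3; X3 → B C; C → TX A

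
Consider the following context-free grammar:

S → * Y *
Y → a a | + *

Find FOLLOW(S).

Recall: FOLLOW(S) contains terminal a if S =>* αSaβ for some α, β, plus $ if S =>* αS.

We compute FOLLOW(S) using the standard algorithm.
FOLLOW(S) starts with {$}.
FIRST(S) = {*}
FIRST(Y) = {+, a}
FOLLOW(S) = {$}
FOLLOW(Y) = {*}
Therefore, FOLLOW(S) = {$}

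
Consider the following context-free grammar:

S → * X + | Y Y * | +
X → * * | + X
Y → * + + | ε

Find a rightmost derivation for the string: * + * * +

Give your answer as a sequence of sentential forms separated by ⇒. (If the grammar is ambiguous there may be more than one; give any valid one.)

S ⇒ * X + ⇒ * + X + ⇒ * + * * +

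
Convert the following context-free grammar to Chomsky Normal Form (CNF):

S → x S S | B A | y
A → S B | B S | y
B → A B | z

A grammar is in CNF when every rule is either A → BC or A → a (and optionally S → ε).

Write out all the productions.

TX → x; S → y; A → y; B → z; S → TX X0; X0 → S S; S → B A; A → S B; A → B S; B → A B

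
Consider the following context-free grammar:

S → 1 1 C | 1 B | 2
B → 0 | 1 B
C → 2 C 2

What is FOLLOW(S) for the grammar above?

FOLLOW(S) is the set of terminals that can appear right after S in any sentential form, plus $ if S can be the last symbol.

We compute FOLLOW(S) using the standard algorithm.
FOLLOW(S) starts with {$}.
FIRST(B) = {0, 1}
FIRST(C) = {2}
FIRST(S) = {1, 2}
FOLLOW(B) = {$}
FOLLOW(C) = {$, 2}
FOLLOW(S) = {$}
Therefore, FOLLOW(S) = {$}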